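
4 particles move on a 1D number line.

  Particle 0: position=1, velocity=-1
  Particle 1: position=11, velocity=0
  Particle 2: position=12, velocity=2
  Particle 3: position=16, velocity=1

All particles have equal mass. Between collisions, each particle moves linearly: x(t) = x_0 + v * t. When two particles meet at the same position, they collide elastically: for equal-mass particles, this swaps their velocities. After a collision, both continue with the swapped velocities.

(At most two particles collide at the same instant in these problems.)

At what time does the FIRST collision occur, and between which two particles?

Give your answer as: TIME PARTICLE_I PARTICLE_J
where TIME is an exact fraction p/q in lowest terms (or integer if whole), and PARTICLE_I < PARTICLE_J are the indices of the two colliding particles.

Answer: 4 2 3

Derivation:
Pair (0,1): pos 1,11 vel -1,0 -> not approaching (rel speed -1 <= 0)
Pair (1,2): pos 11,12 vel 0,2 -> not approaching (rel speed -2 <= 0)
Pair (2,3): pos 12,16 vel 2,1 -> gap=4, closing at 1/unit, collide at t=4
Earliest collision: t=4 between 2 and 3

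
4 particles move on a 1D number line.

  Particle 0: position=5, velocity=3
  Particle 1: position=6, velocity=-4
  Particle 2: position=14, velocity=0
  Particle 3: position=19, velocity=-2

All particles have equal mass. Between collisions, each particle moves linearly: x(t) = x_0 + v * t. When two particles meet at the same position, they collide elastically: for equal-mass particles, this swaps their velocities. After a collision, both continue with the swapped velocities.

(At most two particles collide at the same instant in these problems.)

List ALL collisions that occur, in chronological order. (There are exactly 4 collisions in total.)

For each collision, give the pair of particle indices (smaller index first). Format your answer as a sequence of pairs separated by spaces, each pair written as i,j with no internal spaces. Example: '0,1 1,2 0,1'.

Answer: 0,1 2,3 1,2 2,3

Derivation:
Collision at t=1/7: particles 0 and 1 swap velocities; positions: p0=38/7 p1=38/7 p2=14 p3=131/7; velocities now: v0=-4 v1=3 v2=0 v3=-2
Collision at t=5/2: particles 2 and 3 swap velocities; positions: p0=-4 p1=25/2 p2=14 p3=14; velocities now: v0=-4 v1=3 v2=-2 v3=0
Collision at t=14/5: particles 1 and 2 swap velocities; positions: p0=-26/5 p1=67/5 p2=67/5 p3=14; velocities now: v0=-4 v1=-2 v2=3 v3=0
Collision at t=3: particles 2 and 3 swap velocities; positions: p0=-6 p1=13 p2=14 p3=14; velocities now: v0=-4 v1=-2 v2=0 v3=3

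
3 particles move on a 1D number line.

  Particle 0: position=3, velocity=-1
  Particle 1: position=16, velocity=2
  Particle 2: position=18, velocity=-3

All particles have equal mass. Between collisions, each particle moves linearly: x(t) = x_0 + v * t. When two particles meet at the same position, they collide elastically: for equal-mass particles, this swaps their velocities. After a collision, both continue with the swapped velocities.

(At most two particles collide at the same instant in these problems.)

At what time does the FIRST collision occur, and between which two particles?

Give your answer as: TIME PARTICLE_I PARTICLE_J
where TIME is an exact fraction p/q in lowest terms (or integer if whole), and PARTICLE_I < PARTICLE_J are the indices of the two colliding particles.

Answer: 2/5 1 2

Derivation:
Pair (0,1): pos 3,16 vel -1,2 -> not approaching (rel speed -3 <= 0)
Pair (1,2): pos 16,18 vel 2,-3 -> gap=2, closing at 5/unit, collide at t=2/5
Earliest collision: t=2/5 between 1 and 2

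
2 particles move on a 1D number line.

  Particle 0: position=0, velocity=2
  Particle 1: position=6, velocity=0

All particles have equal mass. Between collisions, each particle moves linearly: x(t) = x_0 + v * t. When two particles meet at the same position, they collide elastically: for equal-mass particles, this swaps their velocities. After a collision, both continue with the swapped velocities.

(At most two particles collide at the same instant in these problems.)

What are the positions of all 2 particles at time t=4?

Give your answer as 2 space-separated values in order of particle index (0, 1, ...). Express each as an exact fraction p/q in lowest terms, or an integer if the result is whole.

Answer: 6 8

Derivation:
Collision at t=3: particles 0 and 1 swap velocities; positions: p0=6 p1=6; velocities now: v0=0 v1=2
Advance to t=4 (no further collisions before then); velocities: v0=0 v1=2; positions = 6 8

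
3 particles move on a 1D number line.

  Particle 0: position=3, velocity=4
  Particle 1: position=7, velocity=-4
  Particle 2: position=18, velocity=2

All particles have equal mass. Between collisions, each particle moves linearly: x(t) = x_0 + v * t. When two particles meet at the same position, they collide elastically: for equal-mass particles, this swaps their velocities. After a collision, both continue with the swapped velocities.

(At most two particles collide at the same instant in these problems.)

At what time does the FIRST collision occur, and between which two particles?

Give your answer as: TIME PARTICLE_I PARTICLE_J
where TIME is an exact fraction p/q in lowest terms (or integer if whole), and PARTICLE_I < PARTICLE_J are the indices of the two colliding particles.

Answer: 1/2 0 1

Derivation:
Pair (0,1): pos 3,7 vel 4,-4 -> gap=4, closing at 8/unit, collide at t=1/2
Pair (1,2): pos 7,18 vel -4,2 -> not approaching (rel speed -6 <= 0)
Earliest collision: t=1/2 between 0 and 1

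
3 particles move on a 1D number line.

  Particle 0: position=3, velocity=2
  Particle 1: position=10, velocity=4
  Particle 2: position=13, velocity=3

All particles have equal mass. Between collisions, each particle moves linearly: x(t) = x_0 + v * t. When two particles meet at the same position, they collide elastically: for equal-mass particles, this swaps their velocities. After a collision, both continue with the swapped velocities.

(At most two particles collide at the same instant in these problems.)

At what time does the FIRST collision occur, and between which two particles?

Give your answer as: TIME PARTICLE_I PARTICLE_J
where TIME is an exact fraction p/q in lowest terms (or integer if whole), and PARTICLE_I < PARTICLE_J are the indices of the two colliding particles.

Pair (0,1): pos 3,10 vel 2,4 -> not approaching (rel speed -2 <= 0)
Pair (1,2): pos 10,13 vel 4,3 -> gap=3, closing at 1/unit, collide at t=3
Earliest collision: t=3 between 1 and 2

Answer: 3 1 2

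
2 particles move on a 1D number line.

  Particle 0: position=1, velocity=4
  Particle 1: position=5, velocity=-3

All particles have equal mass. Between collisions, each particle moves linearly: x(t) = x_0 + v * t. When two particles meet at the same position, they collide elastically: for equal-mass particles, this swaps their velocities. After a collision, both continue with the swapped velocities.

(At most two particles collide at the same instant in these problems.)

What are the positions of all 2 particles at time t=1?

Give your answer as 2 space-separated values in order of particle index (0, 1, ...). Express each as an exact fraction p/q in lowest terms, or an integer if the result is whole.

Collision at t=4/7: particles 0 and 1 swap velocities; positions: p0=23/7 p1=23/7; velocities now: v0=-3 v1=4
Advance to t=1 (no further collisions before then); velocities: v0=-3 v1=4; positions = 2 5

Answer: 2 5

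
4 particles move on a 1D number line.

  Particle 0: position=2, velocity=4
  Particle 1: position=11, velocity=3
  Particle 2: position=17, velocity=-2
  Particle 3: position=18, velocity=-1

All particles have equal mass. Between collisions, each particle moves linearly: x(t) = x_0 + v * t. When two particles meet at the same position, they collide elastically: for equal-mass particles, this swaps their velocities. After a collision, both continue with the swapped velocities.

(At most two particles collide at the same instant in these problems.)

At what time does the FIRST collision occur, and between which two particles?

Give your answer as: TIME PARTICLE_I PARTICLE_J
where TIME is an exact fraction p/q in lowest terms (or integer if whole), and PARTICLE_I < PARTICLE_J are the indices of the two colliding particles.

Answer: 6/5 1 2

Derivation:
Pair (0,1): pos 2,11 vel 4,3 -> gap=9, closing at 1/unit, collide at t=9
Pair (1,2): pos 11,17 vel 3,-2 -> gap=6, closing at 5/unit, collide at t=6/5
Pair (2,3): pos 17,18 vel -2,-1 -> not approaching (rel speed -1 <= 0)
Earliest collision: t=6/5 between 1 and 2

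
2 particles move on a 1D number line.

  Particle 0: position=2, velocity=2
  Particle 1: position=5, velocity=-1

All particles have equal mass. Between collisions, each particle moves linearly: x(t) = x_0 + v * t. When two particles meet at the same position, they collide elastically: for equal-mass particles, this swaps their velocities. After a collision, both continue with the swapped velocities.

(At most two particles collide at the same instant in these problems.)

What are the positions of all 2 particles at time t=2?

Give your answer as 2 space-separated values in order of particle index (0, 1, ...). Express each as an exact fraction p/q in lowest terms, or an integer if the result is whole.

Collision at t=1: particles 0 and 1 swap velocities; positions: p0=4 p1=4; velocities now: v0=-1 v1=2
Advance to t=2 (no further collisions before then); velocities: v0=-1 v1=2; positions = 3 6

Answer: 3 6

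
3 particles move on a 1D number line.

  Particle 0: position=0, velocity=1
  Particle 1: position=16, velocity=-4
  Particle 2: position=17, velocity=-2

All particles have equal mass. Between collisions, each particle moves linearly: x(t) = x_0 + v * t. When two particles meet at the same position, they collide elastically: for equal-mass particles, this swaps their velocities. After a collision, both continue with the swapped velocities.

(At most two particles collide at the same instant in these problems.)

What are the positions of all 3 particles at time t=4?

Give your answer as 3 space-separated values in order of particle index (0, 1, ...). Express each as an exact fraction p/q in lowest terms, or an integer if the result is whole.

Answer: 0 4 9

Derivation:
Collision at t=16/5: particles 0 and 1 swap velocities; positions: p0=16/5 p1=16/5 p2=53/5; velocities now: v0=-4 v1=1 v2=-2
Advance to t=4 (no further collisions before then); velocities: v0=-4 v1=1 v2=-2; positions = 0 4 9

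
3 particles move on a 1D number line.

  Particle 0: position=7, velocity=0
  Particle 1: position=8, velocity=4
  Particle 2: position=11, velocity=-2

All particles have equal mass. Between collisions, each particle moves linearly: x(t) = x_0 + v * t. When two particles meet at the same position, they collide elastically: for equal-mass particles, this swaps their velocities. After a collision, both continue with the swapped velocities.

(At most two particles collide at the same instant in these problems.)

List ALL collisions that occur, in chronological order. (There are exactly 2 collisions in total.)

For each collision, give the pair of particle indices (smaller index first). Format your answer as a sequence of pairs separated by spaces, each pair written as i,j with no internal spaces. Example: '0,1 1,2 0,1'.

Collision at t=1/2: particles 1 and 2 swap velocities; positions: p0=7 p1=10 p2=10; velocities now: v0=0 v1=-2 v2=4
Collision at t=2: particles 0 and 1 swap velocities; positions: p0=7 p1=7 p2=16; velocities now: v0=-2 v1=0 v2=4

Answer: 1,2 0,1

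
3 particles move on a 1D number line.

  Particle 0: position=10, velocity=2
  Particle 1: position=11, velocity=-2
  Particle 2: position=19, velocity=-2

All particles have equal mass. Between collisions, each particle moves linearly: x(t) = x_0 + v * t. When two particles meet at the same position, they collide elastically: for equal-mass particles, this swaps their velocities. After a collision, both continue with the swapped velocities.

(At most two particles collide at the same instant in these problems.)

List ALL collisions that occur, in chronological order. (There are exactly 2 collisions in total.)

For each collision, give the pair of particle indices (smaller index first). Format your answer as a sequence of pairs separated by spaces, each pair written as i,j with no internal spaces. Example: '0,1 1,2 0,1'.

Collision at t=1/4: particles 0 and 1 swap velocities; positions: p0=21/2 p1=21/2 p2=37/2; velocities now: v0=-2 v1=2 v2=-2
Collision at t=9/4: particles 1 and 2 swap velocities; positions: p0=13/2 p1=29/2 p2=29/2; velocities now: v0=-2 v1=-2 v2=2

Answer: 0,1 1,2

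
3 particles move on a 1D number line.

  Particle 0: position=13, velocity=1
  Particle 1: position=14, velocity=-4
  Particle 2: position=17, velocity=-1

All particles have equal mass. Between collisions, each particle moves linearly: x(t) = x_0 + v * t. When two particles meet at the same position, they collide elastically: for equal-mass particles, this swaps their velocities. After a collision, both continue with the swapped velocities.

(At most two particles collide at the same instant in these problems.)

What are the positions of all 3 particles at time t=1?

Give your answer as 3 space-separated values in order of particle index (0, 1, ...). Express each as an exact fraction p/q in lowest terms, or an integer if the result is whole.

Answer: 10 14 16

Derivation:
Collision at t=1/5: particles 0 and 1 swap velocities; positions: p0=66/5 p1=66/5 p2=84/5; velocities now: v0=-4 v1=1 v2=-1
Advance to t=1 (no further collisions before then); velocities: v0=-4 v1=1 v2=-1; positions = 10 14 16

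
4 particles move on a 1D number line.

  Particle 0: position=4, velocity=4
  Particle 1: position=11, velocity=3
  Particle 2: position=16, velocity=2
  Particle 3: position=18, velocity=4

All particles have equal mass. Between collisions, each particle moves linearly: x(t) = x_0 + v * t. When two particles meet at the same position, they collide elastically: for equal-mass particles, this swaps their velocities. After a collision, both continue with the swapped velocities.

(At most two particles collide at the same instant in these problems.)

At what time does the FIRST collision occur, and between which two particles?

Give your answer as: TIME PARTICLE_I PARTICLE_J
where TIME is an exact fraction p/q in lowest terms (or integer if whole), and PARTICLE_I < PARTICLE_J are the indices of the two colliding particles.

Pair (0,1): pos 4,11 vel 4,3 -> gap=7, closing at 1/unit, collide at t=7
Pair (1,2): pos 11,16 vel 3,2 -> gap=5, closing at 1/unit, collide at t=5
Pair (2,3): pos 16,18 vel 2,4 -> not approaching (rel speed -2 <= 0)
Earliest collision: t=5 between 1 and 2

Answer: 5 1 2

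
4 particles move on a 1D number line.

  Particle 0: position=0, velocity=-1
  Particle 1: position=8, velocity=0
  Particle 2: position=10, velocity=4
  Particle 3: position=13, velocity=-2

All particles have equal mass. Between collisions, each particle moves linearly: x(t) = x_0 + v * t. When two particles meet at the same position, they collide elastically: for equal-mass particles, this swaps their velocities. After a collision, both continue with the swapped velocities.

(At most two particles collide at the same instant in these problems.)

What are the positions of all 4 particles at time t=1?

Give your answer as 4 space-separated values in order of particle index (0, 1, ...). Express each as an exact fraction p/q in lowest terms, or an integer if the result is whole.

Answer: -1 8 11 14

Derivation:
Collision at t=1/2: particles 2 and 3 swap velocities; positions: p0=-1/2 p1=8 p2=12 p3=12; velocities now: v0=-1 v1=0 v2=-2 v3=4
Advance to t=1 (no further collisions before then); velocities: v0=-1 v1=0 v2=-2 v3=4; positions = -1 8 11 14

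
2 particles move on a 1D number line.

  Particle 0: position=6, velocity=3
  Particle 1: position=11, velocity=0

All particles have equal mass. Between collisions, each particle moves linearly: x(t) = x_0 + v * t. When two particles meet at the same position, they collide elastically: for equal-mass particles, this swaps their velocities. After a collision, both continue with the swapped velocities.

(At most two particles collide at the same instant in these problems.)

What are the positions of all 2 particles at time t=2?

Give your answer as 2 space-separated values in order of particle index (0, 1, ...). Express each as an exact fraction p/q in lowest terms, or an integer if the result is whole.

Answer: 11 12

Derivation:
Collision at t=5/3: particles 0 and 1 swap velocities; positions: p0=11 p1=11; velocities now: v0=0 v1=3
Advance to t=2 (no further collisions before then); velocities: v0=0 v1=3; positions = 11 12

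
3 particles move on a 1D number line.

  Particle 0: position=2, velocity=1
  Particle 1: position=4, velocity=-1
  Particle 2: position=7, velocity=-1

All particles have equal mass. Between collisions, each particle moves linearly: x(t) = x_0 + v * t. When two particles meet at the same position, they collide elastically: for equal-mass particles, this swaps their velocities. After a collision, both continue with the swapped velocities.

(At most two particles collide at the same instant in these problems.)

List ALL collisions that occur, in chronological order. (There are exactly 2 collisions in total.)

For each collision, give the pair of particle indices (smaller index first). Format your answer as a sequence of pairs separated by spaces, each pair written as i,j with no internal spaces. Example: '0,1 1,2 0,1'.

Answer: 0,1 1,2

Derivation:
Collision at t=1: particles 0 and 1 swap velocities; positions: p0=3 p1=3 p2=6; velocities now: v0=-1 v1=1 v2=-1
Collision at t=5/2: particles 1 and 2 swap velocities; positions: p0=3/2 p1=9/2 p2=9/2; velocities now: v0=-1 v1=-1 v2=1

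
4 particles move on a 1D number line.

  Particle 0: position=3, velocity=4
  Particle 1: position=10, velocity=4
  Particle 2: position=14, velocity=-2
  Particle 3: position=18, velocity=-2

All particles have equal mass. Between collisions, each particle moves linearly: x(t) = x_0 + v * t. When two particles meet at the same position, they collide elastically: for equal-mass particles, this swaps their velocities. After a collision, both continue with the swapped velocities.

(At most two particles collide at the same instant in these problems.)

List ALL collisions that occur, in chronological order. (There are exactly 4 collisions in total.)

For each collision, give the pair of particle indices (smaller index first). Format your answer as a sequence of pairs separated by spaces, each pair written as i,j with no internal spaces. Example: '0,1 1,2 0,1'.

Collision at t=2/3: particles 1 and 2 swap velocities; positions: p0=17/3 p1=38/3 p2=38/3 p3=50/3; velocities now: v0=4 v1=-2 v2=4 v3=-2
Collision at t=4/3: particles 2 and 3 swap velocities; positions: p0=25/3 p1=34/3 p2=46/3 p3=46/3; velocities now: v0=4 v1=-2 v2=-2 v3=4
Collision at t=11/6: particles 0 and 1 swap velocities; positions: p0=31/3 p1=31/3 p2=43/3 p3=52/3; velocities now: v0=-2 v1=4 v2=-2 v3=4
Collision at t=5/2: particles 1 and 2 swap velocities; positions: p0=9 p1=13 p2=13 p3=20; velocities now: v0=-2 v1=-2 v2=4 v3=4

Answer: 1,2 2,3 0,1 1,2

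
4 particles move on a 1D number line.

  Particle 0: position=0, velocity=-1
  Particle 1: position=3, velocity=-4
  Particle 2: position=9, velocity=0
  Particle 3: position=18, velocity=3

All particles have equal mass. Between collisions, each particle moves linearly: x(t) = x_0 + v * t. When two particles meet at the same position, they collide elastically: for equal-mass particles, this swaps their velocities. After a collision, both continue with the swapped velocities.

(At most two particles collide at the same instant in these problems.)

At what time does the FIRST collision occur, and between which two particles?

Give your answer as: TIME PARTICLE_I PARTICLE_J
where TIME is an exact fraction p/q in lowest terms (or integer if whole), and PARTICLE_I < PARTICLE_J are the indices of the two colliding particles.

Pair (0,1): pos 0,3 vel -1,-4 -> gap=3, closing at 3/unit, collide at t=1
Pair (1,2): pos 3,9 vel -4,0 -> not approaching (rel speed -4 <= 0)
Pair (2,3): pos 9,18 vel 0,3 -> not approaching (rel speed -3 <= 0)
Earliest collision: t=1 between 0 and 1

Answer: 1 0 1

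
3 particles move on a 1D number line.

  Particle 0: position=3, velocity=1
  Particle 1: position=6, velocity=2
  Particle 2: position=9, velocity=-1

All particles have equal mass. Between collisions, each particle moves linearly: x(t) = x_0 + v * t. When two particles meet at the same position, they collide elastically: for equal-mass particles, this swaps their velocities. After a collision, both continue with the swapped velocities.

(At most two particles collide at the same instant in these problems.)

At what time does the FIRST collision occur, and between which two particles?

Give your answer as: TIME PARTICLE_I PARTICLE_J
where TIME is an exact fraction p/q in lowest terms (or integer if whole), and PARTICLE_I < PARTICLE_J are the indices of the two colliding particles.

Pair (0,1): pos 3,6 vel 1,2 -> not approaching (rel speed -1 <= 0)
Pair (1,2): pos 6,9 vel 2,-1 -> gap=3, closing at 3/unit, collide at t=1
Earliest collision: t=1 between 1 and 2

Answer: 1 1 2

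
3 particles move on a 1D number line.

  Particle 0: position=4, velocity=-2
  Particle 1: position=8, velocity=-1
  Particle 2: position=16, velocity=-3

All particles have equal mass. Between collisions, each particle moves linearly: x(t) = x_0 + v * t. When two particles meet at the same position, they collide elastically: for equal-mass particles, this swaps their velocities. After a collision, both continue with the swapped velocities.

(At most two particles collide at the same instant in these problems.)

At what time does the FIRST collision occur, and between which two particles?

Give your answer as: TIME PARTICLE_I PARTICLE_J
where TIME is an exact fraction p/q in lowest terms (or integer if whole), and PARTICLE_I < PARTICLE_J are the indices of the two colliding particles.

Answer: 4 1 2

Derivation:
Pair (0,1): pos 4,8 vel -2,-1 -> not approaching (rel speed -1 <= 0)
Pair (1,2): pos 8,16 vel -1,-3 -> gap=8, closing at 2/unit, collide at t=4
Earliest collision: t=4 between 1 and 2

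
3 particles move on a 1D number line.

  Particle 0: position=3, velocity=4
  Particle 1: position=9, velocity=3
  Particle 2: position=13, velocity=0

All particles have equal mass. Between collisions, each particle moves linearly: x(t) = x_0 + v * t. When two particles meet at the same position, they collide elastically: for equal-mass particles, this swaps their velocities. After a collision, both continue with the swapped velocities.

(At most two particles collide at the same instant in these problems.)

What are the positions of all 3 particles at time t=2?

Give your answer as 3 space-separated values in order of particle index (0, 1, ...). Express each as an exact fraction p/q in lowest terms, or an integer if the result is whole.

Answer: 11 13 15

Derivation:
Collision at t=4/3: particles 1 and 2 swap velocities; positions: p0=25/3 p1=13 p2=13; velocities now: v0=4 v1=0 v2=3
Advance to t=2 (no further collisions before then); velocities: v0=4 v1=0 v2=3; positions = 11 13 15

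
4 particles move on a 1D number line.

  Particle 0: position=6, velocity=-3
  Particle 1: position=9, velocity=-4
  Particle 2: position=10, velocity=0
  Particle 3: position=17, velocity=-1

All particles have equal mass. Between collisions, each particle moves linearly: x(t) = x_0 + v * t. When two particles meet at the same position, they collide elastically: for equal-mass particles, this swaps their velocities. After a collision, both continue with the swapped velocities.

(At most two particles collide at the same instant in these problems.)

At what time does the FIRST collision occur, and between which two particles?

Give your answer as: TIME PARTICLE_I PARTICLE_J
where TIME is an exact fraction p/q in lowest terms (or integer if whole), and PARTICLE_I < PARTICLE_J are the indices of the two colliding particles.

Answer: 3 0 1

Derivation:
Pair (0,1): pos 6,9 vel -3,-4 -> gap=3, closing at 1/unit, collide at t=3
Pair (1,2): pos 9,10 vel -4,0 -> not approaching (rel speed -4 <= 0)
Pair (2,3): pos 10,17 vel 0,-1 -> gap=7, closing at 1/unit, collide at t=7
Earliest collision: t=3 between 0 and 1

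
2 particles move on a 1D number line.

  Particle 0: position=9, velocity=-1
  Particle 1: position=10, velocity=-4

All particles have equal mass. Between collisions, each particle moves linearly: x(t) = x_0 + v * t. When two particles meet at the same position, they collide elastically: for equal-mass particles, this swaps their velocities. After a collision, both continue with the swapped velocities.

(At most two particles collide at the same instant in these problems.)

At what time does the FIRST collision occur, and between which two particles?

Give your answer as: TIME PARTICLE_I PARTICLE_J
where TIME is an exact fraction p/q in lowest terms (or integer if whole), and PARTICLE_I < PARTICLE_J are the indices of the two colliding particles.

Answer: 1/3 0 1

Derivation:
Pair (0,1): pos 9,10 vel -1,-4 -> gap=1, closing at 3/unit, collide at t=1/3
Earliest collision: t=1/3 between 0 and 1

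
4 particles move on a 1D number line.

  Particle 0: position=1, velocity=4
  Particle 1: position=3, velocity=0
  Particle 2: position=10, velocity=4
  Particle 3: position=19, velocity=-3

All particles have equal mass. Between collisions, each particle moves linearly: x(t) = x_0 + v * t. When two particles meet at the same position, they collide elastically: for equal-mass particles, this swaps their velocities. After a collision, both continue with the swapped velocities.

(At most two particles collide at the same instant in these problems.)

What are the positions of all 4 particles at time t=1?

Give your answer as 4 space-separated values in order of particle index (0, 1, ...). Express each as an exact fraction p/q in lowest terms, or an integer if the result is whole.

Answer: 3 5 14 16

Derivation:
Collision at t=1/2: particles 0 and 1 swap velocities; positions: p0=3 p1=3 p2=12 p3=35/2; velocities now: v0=0 v1=4 v2=4 v3=-3
Advance to t=1 (no further collisions before then); velocities: v0=0 v1=4 v2=4 v3=-3; positions = 3 5 14 16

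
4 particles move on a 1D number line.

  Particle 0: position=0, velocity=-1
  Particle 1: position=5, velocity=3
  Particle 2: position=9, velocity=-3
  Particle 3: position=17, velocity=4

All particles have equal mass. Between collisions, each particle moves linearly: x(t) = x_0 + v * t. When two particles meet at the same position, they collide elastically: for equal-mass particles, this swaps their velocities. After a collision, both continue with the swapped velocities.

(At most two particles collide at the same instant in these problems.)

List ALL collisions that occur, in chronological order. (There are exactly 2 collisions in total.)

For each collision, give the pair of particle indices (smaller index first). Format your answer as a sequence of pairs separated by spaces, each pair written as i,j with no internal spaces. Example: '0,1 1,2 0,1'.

Collision at t=2/3: particles 1 and 2 swap velocities; positions: p0=-2/3 p1=7 p2=7 p3=59/3; velocities now: v0=-1 v1=-3 v2=3 v3=4
Collision at t=9/2: particles 0 and 1 swap velocities; positions: p0=-9/2 p1=-9/2 p2=37/2 p3=35; velocities now: v0=-3 v1=-1 v2=3 v3=4

Answer: 1,2 0,1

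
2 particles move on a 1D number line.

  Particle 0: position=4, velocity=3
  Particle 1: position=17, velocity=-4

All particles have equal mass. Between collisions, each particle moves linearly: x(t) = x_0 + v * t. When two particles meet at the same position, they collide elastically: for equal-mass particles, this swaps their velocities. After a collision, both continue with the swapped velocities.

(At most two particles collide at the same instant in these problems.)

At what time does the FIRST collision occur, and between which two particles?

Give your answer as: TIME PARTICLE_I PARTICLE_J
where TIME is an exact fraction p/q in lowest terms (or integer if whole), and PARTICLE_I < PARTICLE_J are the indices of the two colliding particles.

Pair (0,1): pos 4,17 vel 3,-4 -> gap=13, closing at 7/unit, collide at t=13/7
Earliest collision: t=13/7 between 0 and 1

Answer: 13/7 0 1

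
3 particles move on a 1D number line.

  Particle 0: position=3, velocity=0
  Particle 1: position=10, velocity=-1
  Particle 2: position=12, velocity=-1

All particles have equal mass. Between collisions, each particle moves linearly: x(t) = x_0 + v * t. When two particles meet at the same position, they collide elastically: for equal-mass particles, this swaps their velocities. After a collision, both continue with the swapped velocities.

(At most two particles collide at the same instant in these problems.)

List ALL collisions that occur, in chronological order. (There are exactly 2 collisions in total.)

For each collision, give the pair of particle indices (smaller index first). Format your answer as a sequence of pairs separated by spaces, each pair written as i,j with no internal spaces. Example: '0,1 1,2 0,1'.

Answer: 0,1 1,2

Derivation:
Collision at t=7: particles 0 and 1 swap velocities; positions: p0=3 p1=3 p2=5; velocities now: v0=-1 v1=0 v2=-1
Collision at t=9: particles 1 and 2 swap velocities; positions: p0=1 p1=3 p2=3; velocities now: v0=-1 v1=-1 v2=0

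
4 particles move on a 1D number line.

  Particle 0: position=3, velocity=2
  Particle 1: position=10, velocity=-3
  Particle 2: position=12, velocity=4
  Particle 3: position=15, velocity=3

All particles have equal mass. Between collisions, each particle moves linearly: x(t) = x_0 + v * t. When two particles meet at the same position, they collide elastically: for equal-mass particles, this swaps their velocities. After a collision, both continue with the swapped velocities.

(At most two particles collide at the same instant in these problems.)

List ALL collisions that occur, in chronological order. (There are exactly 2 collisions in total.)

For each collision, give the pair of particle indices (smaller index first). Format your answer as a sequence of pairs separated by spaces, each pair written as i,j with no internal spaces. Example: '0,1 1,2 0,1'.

Collision at t=7/5: particles 0 and 1 swap velocities; positions: p0=29/5 p1=29/5 p2=88/5 p3=96/5; velocities now: v0=-3 v1=2 v2=4 v3=3
Collision at t=3: particles 2 and 3 swap velocities; positions: p0=1 p1=9 p2=24 p3=24; velocities now: v0=-3 v1=2 v2=3 v3=4

Answer: 0,1 2,3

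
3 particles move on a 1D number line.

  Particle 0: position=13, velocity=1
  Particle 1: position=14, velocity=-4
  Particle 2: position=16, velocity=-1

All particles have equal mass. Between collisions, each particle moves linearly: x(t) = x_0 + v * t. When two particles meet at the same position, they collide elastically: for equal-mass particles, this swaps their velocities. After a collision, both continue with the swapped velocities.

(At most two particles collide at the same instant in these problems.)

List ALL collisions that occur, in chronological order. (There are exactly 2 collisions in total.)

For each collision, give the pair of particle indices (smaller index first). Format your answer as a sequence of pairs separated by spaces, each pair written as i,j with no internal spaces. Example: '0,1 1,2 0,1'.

Collision at t=1/5: particles 0 and 1 swap velocities; positions: p0=66/5 p1=66/5 p2=79/5; velocities now: v0=-4 v1=1 v2=-1
Collision at t=3/2: particles 1 and 2 swap velocities; positions: p0=8 p1=29/2 p2=29/2; velocities now: v0=-4 v1=-1 v2=1

Answer: 0,1 1,2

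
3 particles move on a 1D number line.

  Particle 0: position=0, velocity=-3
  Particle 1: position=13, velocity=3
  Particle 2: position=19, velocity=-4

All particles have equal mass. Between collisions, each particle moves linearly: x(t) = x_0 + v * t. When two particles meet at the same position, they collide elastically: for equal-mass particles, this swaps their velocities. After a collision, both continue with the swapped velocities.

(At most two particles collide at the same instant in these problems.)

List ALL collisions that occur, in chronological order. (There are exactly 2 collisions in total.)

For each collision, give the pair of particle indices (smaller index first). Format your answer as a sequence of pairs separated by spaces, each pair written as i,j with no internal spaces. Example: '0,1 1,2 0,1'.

Collision at t=6/7: particles 1 and 2 swap velocities; positions: p0=-18/7 p1=109/7 p2=109/7; velocities now: v0=-3 v1=-4 v2=3
Collision at t=19: particles 0 and 1 swap velocities; positions: p0=-57 p1=-57 p2=70; velocities now: v0=-4 v1=-3 v2=3

Answer: 1,2 0,1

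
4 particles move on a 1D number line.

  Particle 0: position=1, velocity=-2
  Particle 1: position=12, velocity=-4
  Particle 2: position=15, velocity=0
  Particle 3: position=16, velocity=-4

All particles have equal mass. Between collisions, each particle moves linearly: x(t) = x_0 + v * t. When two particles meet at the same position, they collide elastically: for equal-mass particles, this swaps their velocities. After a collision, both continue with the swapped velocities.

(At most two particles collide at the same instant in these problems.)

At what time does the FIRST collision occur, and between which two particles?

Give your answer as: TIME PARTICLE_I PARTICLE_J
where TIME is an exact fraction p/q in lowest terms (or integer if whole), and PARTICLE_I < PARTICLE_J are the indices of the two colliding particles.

Pair (0,1): pos 1,12 vel -2,-4 -> gap=11, closing at 2/unit, collide at t=11/2
Pair (1,2): pos 12,15 vel -4,0 -> not approaching (rel speed -4 <= 0)
Pair (2,3): pos 15,16 vel 0,-4 -> gap=1, closing at 4/unit, collide at t=1/4
Earliest collision: t=1/4 between 2 and 3

Answer: 1/4 2 3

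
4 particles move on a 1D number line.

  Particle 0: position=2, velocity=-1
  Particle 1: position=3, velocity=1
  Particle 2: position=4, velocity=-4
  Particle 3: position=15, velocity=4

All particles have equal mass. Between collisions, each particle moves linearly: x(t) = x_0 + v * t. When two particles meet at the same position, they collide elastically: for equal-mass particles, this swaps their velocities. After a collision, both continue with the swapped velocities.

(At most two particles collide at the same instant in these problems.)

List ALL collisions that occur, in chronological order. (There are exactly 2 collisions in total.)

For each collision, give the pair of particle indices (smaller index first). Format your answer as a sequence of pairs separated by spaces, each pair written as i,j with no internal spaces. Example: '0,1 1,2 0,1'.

Answer: 1,2 0,1

Derivation:
Collision at t=1/5: particles 1 and 2 swap velocities; positions: p0=9/5 p1=16/5 p2=16/5 p3=79/5; velocities now: v0=-1 v1=-4 v2=1 v3=4
Collision at t=2/3: particles 0 and 1 swap velocities; positions: p0=4/3 p1=4/3 p2=11/3 p3=53/3; velocities now: v0=-4 v1=-1 v2=1 v3=4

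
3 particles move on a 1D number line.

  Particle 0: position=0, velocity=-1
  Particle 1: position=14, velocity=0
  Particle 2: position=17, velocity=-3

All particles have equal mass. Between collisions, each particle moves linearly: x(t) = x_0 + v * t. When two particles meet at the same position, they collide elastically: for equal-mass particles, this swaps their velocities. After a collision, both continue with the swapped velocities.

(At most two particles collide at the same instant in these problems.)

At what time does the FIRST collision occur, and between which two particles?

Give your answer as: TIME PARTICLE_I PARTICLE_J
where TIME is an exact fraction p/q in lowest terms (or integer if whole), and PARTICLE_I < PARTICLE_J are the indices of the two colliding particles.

Answer: 1 1 2

Derivation:
Pair (0,1): pos 0,14 vel -1,0 -> not approaching (rel speed -1 <= 0)
Pair (1,2): pos 14,17 vel 0,-3 -> gap=3, closing at 3/unit, collide at t=1
Earliest collision: t=1 between 1 and 2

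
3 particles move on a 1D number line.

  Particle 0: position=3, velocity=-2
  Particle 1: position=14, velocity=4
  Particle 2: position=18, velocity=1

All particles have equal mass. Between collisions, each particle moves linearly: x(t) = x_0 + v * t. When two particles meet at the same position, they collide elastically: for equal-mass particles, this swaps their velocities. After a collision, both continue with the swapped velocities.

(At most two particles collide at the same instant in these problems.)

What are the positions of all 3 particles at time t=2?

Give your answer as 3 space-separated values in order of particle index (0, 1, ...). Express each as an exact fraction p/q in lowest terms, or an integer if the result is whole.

Collision at t=4/3: particles 1 and 2 swap velocities; positions: p0=1/3 p1=58/3 p2=58/3; velocities now: v0=-2 v1=1 v2=4
Advance to t=2 (no further collisions before then); velocities: v0=-2 v1=1 v2=4; positions = -1 20 22

Answer: -1 20 22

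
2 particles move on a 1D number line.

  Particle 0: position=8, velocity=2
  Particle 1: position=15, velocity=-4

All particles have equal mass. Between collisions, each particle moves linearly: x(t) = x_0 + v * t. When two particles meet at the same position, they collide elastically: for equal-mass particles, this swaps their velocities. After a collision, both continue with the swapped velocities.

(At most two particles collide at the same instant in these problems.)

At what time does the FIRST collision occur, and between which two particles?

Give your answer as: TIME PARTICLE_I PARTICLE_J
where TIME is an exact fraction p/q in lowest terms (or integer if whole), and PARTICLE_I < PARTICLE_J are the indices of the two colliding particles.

Pair (0,1): pos 8,15 vel 2,-4 -> gap=7, closing at 6/unit, collide at t=7/6
Earliest collision: t=7/6 between 0 and 1

Answer: 7/6 0 1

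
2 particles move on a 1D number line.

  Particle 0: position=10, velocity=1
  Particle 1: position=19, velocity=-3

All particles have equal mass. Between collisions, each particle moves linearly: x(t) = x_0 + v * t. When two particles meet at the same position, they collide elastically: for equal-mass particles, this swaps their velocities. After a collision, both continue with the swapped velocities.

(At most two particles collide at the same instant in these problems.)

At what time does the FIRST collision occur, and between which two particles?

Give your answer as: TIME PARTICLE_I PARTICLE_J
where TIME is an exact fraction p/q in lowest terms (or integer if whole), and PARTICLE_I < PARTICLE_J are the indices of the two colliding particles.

Answer: 9/4 0 1

Derivation:
Pair (0,1): pos 10,19 vel 1,-3 -> gap=9, closing at 4/unit, collide at t=9/4
Earliest collision: t=9/4 between 0 and 1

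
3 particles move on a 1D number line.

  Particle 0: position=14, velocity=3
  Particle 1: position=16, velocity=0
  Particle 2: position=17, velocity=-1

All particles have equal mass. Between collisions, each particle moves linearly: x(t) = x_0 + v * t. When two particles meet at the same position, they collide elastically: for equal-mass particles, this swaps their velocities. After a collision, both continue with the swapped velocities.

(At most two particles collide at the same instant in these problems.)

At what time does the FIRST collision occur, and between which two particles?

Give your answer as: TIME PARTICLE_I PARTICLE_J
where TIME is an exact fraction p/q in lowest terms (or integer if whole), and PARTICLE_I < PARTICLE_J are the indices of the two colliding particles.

Answer: 2/3 0 1

Derivation:
Pair (0,1): pos 14,16 vel 3,0 -> gap=2, closing at 3/unit, collide at t=2/3
Pair (1,2): pos 16,17 vel 0,-1 -> gap=1, closing at 1/unit, collide at t=1
Earliest collision: t=2/3 between 0 and 1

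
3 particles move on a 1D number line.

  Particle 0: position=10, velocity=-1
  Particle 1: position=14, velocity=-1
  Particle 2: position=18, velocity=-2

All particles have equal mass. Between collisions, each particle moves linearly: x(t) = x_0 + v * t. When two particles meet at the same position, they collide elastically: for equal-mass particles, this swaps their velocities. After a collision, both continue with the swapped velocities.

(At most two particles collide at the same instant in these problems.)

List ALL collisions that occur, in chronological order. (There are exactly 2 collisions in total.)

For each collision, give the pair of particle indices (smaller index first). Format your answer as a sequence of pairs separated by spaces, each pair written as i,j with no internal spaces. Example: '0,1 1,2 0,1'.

Collision at t=4: particles 1 and 2 swap velocities; positions: p0=6 p1=10 p2=10; velocities now: v0=-1 v1=-2 v2=-1
Collision at t=8: particles 0 and 1 swap velocities; positions: p0=2 p1=2 p2=6; velocities now: v0=-2 v1=-1 v2=-1

Answer: 1,2 0,1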